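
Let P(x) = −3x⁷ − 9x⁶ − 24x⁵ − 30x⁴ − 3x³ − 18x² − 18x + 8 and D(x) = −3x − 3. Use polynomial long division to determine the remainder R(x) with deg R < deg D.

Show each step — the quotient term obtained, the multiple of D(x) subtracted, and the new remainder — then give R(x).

Step 1: lead(−3x⁷ − 9x⁶ − 24x⁵ − 30x⁴ − 3x³ − 18x² − 18x + 8) ÷ lead(D) = −3x⁷ ÷ −3x = x⁶. Subtract (x⁶)·D = −3x⁷ − 3x⁶. Remainder: −6x⁶ − 24x⁵ − 30x⁴ − 3x³ − 18x² − 18x + 8.
Step 2: lead(−6x⁶ − 24x⁵ − 30x⁴ − 3x³ − 18x² − 18x + 8) ÷ lead(D) = −6x⁶ ÷ −3x = 2x⁵. Subtract (2x⁵)·D = −6x⁶ − 6x⁵. Remainder: −18x⁵ − 30x⁴ − 3x³ − 18x² − 18x + 8.
Step 3: lead(−18x⁵ − 30x⁴ − 3x³ − 18x² − 18x + 8) ÷ lead(D) = −18x⁵ ÷ −3x = 6x⁴. Subtract (6x⁴)·D = −18x⁵ − 18x⁴. Remainder: −12x⁴ − 3x³ − 18x² − 18x + 8.
Step 4: lead(−12x⁴ − 3x³ − 18x² − 18x + 8) ÷ lead(D) = −12x⁴ ÷ −3x = 4x³. Subtract (4x³)·D = −12x⁴ − 12x³. Remainder: 9x³ − 18x² − 18x + 8.
Step 5: lead(9x³ − 18x² − 18x + 8) ÷ lead(D) = 9x³ ÷ −3x = −3x². Subtract (−3x²)·D = 9x³ + 9x². Remainder: −27x² − 18x + 8.
Step 6: lead(−27x² − 18x + 8) ÷ lead(D) = −27x² ÷ −3x = 9x. Subtract (9x)·D = −27x² − 27x. Remainder: 9x + 8.
Step 7: lead(9x + 8) ÷ lead(D) = 9x ÷ −3x = −3. Subtract (−3)·D = 9x + 9. Remainder: −1.

R(x) = −1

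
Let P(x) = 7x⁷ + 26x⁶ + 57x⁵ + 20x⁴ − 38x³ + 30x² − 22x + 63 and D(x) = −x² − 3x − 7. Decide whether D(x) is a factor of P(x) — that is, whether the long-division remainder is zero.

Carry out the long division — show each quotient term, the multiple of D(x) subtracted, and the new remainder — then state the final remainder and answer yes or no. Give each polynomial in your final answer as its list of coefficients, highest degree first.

R = [0], so D(x) is a factor of P(x). yes

Step 1: lead(7x⁷ + 26x⁶ + 57x⁵ + 20x⁴ − 38x³ + 30x² − 22x + 63) ÷ lead(D) = 7x⁷ ÷ −x² = −7x⁵. Subtract (−7x⁵)·D = 7x⁷ + 21x⁶ + 49x⁵. Remainder: 5x⁶ + 8x⁵ + 20x⁴ − 38x³ + 30x² − 22x + 63.
Step 2: lead(5x⁶ + 8x⁵ + 20x⁴ − 38x³ + 30x² − 22x + 63) ÷ lead(D) = 5x⁶ ÷ −x² = −5x⁴. Subtract (−5x⁴)·D = 5x⁶ + 15x⁵ + 35x⁴. Remainder: −7x⁵ − 15x⁴ − 38x³ + 30x² − 22x + 63.
Step 3: lead(−7x⁵ − 15x⁴ − 38x³ + 30x² − 22x + 63) ÷ lead(D) = −7x⁵ ÷ −x² = 7x³. Subtract (7x³)·D = −7x⁵ − 21x⁴ − 49x³. Remainder: 6x⁴ + 11x³ + 30x² − 22x + 63.
Step 4: lead(6x⁴ + 11x³ + 30x² − 22x + 63) ÷ lead(D) = 6x⁴ ÷ −x² = −6x². Subtract (−6x²)·D = 6x⁴ + 18x³ + 42x². Remainder: −7x³ − 12x² − 22x + 63.
Step 5: lead(−7x³ − 12x² − 22x + 63) ÷ lead(D) = −7x³ ÷ −x² = 7x. Subtract (7x)·D = −7x³ − 21x² − 49x. Remainder: 9x² + 27x + 63.
Step 6: lead(9x² + 27x + 63) ÷ lead(D) = 9x² ÷ −x² = −9. Subtract (−9)·D = 9x² + 27x + 63. Remainder: 0.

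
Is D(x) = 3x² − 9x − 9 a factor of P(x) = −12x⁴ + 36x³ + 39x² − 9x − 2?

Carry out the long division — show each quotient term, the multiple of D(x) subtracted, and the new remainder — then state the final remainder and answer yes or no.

Step 1: lead(−12x⁴ + 36x³ + 39x² − 9x − 2) ÷ lead(D) = −12x⁴ ÷ 3x² = −4x². Subtract (−4x²)·D = −12x⁴ + 36x³ + 36x². Remainder: 3x² − 9x − 2.
Step 2: lead(3x² − 9x − 2) ÷ lead(D) = 3x² ÷ 3x² = 1. Subtract (1)·D = 3x² − 9x − 9. Remainder: 7.

R(x) = 7, so D(x) is not a factor of P(x). no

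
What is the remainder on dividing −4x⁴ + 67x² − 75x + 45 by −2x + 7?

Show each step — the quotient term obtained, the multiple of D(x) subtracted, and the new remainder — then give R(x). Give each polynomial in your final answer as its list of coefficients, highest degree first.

R = [3]

Step 1: lead(−4x⁴ + 67x² − 75x + 45) ÷ lead(D) = −4x⁴ ÷ −2x = 2x³. Subtract (2x³)·D = −4x⁴ + 14x³. Remainder: −14x³ + 67x² − 75x + 45.
Step 2: lead(−14x³ + 67x² − 75x + 45) ÷ lead(D) = −14x³ ÷ −2x = 7x². Subtract (7x²)·D = −14x³ + 49x². Remainder: 18x² − 75x + 45.
Step 3: lead(18x² − 75x + 45) ÷ lead(D) = 18x² ÷ −2x = −9x. Subtract (−9x)·D = 18x² − 63x. Remainder: −12x + 45.
Step 4: lead(−12x + 45) ÷ lead(D) = −12x ÷ −2x = 6. Subtract (6)·D = −12x + 42. Remainder: 3.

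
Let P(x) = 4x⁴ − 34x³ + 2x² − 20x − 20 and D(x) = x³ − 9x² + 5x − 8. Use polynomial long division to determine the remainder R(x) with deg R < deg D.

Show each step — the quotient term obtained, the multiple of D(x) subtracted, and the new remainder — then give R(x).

R(x) = 2x − 4

Step 1: lead(4x⁴ − 34x³ + 2x² − 20x − 20) ÷ lead(D) = 4x⁴ ÷ x³ = 4x. Subtract (4x)·D = 4x⁴ − 36x³ + 20x² − 32x. Remainder: 2x³ − 18x² + 12x − 20.
Step 2: lead(2x³ − 18x² + 12x − 20) ÷ lead(D) = 2x³ ÷ x³ = 2. Subtract (2)·D = 2x³ − 18x² + 10x − 16. Remainder: 2x − 4.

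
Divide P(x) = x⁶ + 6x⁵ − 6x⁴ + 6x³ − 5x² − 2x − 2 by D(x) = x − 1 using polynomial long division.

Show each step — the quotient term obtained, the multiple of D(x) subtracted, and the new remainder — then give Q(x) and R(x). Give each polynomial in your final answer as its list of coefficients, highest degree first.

Step 1: lead(x⁶ + 6x⁵ − 6x⁴ + 6x³ − 5x² − 2x − 2) ÷ lead(D) = x⁶ ÷ x = x⁵. Subtract (x⁵)·D = x⁶ − x⁵. Remainder: 7x⁵ − 6x⁴ + 6x³ − 5x² − 2x − 2.
Step 2: lead(7x⁵ − 6x⁴ + 6x³ − 5x² − 2x − 2) ÷ lead(D) = 7x⁵ ÷ x = 7x⁴. Subtract (7x⁴)·D = 7x⁵ − 7x⁴. Remainder: x⁴ + 6x³ − 5x² − 2x − 2.
Step 3: lead(x⁴ + 6x³ − 5x² − 2x − 2) ÷ lead(D) = x⁴ ÷ x = x³. Subtract (x³)·D = x⁴ − x³. Remainder: 7x³ − 5x² − 2x − 2.
Step 4: lead(7x³ − 5x² − 2x − 2) ÷ lead(D) = 7x³ ÷ x = 7x². Subtract (7x²)·D = 7x³ − 7x². Remainder: 2x² − 2x − 2.
Step 5: lead(2x² − 2x − 2) ÷ lead(D) = 2x² ÷ x = 2x. Subtract (2x)·D = 2x² − 2x. Remainder: −2.

Q = [1, 7, 1, 7, 2, 0]; R = [-2]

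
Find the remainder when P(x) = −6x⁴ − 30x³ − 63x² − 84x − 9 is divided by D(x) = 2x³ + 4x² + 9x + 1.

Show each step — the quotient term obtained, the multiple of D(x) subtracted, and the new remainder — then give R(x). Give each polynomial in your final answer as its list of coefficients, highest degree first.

Step 1: lead(−6x⁴ − 30x³ − 63x² − 84x − 9) ÷ lead(D) = −6x⁴ ÷ 2x³ = −3x. Subtract (−3x)·D = −6x⁴ − 12x³ − 27x² − 3x. Remainder: −18x³ − 36x² − 81x − 9.
Step 2: lead(−18x³ − 36x² − 81x − 9) ÷ lead(D) = −18x³ ÷ 2x³ = −9. Subtract (−9)·D = −18x³ − 36x² − 81x − 9. Remainder: 0.

R = [0]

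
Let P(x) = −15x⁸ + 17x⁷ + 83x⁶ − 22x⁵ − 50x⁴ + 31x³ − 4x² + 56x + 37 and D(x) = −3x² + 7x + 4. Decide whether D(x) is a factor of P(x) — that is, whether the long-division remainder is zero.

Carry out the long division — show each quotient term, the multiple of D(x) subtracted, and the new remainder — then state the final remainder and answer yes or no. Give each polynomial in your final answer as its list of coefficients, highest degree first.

R = [5], so D(x) is not a factor of P(x). no

Step 1: lead(−15x⁸ + 17x⁷ + 83x⁶ − 22x⁵ − 50x⁴ + 31x³ − 4x² + 56x + 37) ÷ lead(D) = −15x⁸ ÷ −3x² = 5x⁶. Subtract (5x⁶)·D = −15x⁸ + 35x⁷ + 20x⁶. Remainder: −18x⁷ + 63x⁶ − 22x⁵ − 50x⁴ + 31x³ − 4x² + 56x + 37.
Step 2: lead(−18x⁷ + 63x⁶ − 22x⁵ − 50x⁴ + 31x³ − 4x² + 56x + 37) ÷ lead(D) = −18x⁷ ÷ −3x² = 6x⁵. Subtract (6x⁵)·D = −18x⁷ + 42x⁶ + 24x⁵. Remainder: 21x⁶ − 46x⁵ − 50x⁴ + 31x³ − 4x² + 56x + 37.
Step 3: lead(21x⁶ − 46x⁵ − 50x⁴ + 31x³ − 4x² + 56x + 37) ÷ lead(D) = 21x⁶ ÷ −3x² = −7x⁴. Subtract (−7x⁴)·D = 21x⁶ − 49x⁵ − 28x⁴. Remainder: 3x⁵ − 22x⁴ + 31x³ − 4x² + 56x + 37.
Step 4: lead(3x⁵ − 22x⁴ + 31x³ − 4x² + 56x + 37) ÷ lead(D) = 3x⁵ ÷ −3x² = −x³. Subtract (−x³)·D = 3x⁵ − 7x⁴ − 4x³. Remainder: −15x⁴ + 35x³ − 4x² + 56x + 37.
Step 5: lead(−15x⁴ + 35x³ − 4x² + 56x + 37) ÷ lead(D) = −15x⁴ ÷ −3x² = 5x². Subtract (5x²)·D = −15x⁴ + 35x³ + 20x². Remainder: −24x² + 56x + 37.
Step 6: lead(−24x² + 56x + 37) ÷ lead(D) = −24x² ÷ −3x² = 8. Subtract (8)·D = −24x² + 56x + 32. Remainder: 5.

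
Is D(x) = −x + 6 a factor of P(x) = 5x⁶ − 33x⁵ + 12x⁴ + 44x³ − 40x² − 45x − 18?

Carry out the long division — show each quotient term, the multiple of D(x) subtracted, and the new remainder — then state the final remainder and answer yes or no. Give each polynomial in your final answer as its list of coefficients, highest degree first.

Step 1: lead(5x⁶ − 33x⁵ + 12x⁴ + 44x³ − 40x² − 45x − 18) ÷ lead(D) = 5x⁶ ÷ −x = −5x⁵. Subtract (−5x⁵)·D = 5x⁶ − 30x⁵. Remainder: −3x⁵ + 12x⁴ + 44x³ − 40x² − 45x − 18.
Step 2: lead(−3x⁵ + 12x⁴ + 44x³ − 40x² − 45x − 18) ÷ lead(D) = −3x⁵ ÷ −x = 3x⁴. Subtract (3x⁴)·D = −3x⁵ + 18x⁴. Remainder: −6x⁴ + 44x³ − 40x² − 45x − 18.
Step 3: lead(−6x⁴ + 44x³ − 40x² − 45x − 18) ÷ lead(D) = −6x⁴ ÷ −x = 6x³. Subtract (6x³)·D = −6x⁴ + 36x³. Remainder: 8x³ − 40x² − 45x − 18.
Step 4: lead(8x³ − 40x² − 45x − 18) ÷ lead(D) = 8x³ ÷ −x = −8x². Subtract (−8x²)·D = 8x³ − 48x². Remainder: 8x² − 45x − 18.
Step 5: lead(8x² − 45x − 18) ÷ lead(D) = 8x² ÷ −x = −8x. Subtract (−8x)·D = 8x² − 48x. Remainder: 3x − 18.
Step 6: lead(3x − 18) ÷ lead(D) = 3x ÷ −x = −3. Subtract (−3)·D = 3x − 18. Remainder: 0.

R = [0], so D(x) is a factor of P(x). yes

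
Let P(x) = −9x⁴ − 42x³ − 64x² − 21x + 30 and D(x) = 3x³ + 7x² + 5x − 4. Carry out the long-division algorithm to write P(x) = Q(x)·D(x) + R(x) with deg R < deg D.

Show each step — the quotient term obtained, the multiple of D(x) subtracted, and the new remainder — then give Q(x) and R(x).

Step 1: lead(−9x⁴ − 42x³ − 64x² − 21x + 30) ÷ lead(D) = −9x⁴ ÷ 3x³ = −3x. Subtract (−3x)·D = −9x⁴ − 21x³ − 15x² + 12x. Remainder: −21x³ − 49x² − 33x + 30.
Step 2: lead(−21x³ − 49x² − 33x + 30) ÷ lead(D) = −21x³ ÷ 3x³ = −7. Subtract (−7)·D = −21x³ − 49x² − 35x + 28. Remainder: 2x + 2.

Q(x) = −3x − 7; R(x) = 2x + 2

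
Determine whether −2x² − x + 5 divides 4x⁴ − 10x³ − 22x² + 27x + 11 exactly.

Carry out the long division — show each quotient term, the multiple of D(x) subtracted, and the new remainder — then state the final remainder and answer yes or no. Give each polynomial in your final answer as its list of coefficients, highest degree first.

R = [-4], so D(x) is not a factor of P(x). no

Step 1: lead(4x⁴ − 10x³ − 22x² + 27x + 11) ÷ lead(D) = 4x⁴ ÷ −2x² = −2x². Subtract (−2x²)·D = 4x⁴ + 2x³ − 10x². Remainder: −12x³ − 12x² + 27x + 11.
Step 2: lead(−12x³ − 12x² + 27x + 11) ÷ lead(D) = −12x³ ÷ −2x² = 6x. Subtract (6x)·D = −12x³ − 6x² + 30x. Remainder: −6x² − 3x + 11.
Step 3: lead(−6x² − 3x + 11) ÷ lead(D) = −6x² ÷ −2x² = 3. Subtract (3)·D = −6x² − 3x + 15. Remainder: −4.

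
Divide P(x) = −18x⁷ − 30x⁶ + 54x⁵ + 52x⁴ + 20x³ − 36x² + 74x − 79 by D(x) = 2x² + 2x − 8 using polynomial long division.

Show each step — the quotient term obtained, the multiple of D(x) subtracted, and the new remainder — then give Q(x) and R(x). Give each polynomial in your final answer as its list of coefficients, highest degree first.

Step 1: lead(−18x⁷ − 30x⁶ + 54x⁵ + 52x⁴ + 20x³ − 36x² + 74x − 79) ÷ lead(D) = −18x⁷ ÷ 2x² = −9x⁵. Subtract (−9x⁵)·D = −18x⁷ − 18x⁶ + 72x⁵. Remainder: −12x⁶ − 18x⁵ + 52x⁴ + 20x³ − 36x² + 74x − 79.
Step 2: lead(−12x⁶ − 18x⁵ + 52x⁴ + 20x³ − 36x² + 74x − 79) ÷ lead(D) = −12x⁶ ÷ 2x² = −6x⁴. Subtract (−6x⁴)·D = −12x⁶ − 12x⁵ + 48x⁴. Remainder: −6x⁵ + 4x⁴ + 20x³ − 36x² + 74x − 79.
Step 3: lead(−6x⁵ + 4x⁴ + 20x³ − 36x² + 74x − 79) ÷ lead(D) = −6x⁵ ÷ 2x² = −3x³. Subtract (−3x³)·D = −6x⁵ − 6x⁴ + 24x³. Remainder: 10x⁴ − 4x³ − 36x² + 74x − 79.
Step 4: lead(10x⁴ − 4x³ − 36x² + 74x − 79) ÷ lead(D) = 10x⁴ ÷ 2x² = 5x². Subtract (5x²)·D = 10x⁴ + 10x³ − 40x². Remainder: −14x³ + 4x² + 74x − 79.
Step 5: lead(−14x³ + 4x² + 74x − 79) ÷ lead(D) = −14x³ ÷ 2x² = −7x. Subtract (−7x)·D = −14x³ − 14x² + 56x. Remainder: 18x² + 18x − 79.
Step 6: lead(18x² + 18x − 79) ÷ lead(D) = 18x² ÷ 2x² = 9. Subtract (9)·D = 18x² + 18x − 72. Remainder: −7.

Q = [-9, -6, -3, 5, -7, 9]; R = [-7]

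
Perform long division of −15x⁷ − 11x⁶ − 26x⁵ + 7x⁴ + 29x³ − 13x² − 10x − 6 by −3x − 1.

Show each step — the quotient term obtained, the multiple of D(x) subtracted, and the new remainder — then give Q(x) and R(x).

Step 1: lead(−15x⁷ − 11x⁶ − 26x⁵ + 7x⁴ + 29x³ − 13x² − 10x − 6) ÷ lead(D) = −15x⁷ ÷ −3x = 5x⁶. Subtract (5x⁶)·D = −15x⁷ − 5x⁶. Remainder: −6x⁶ − 26x⁵ + 7x⁴ + 29x³ − 13x² − 10x − 6.
Step 2: lead(−6x⁶ − 26x⁵ + 7x⁴ + 29x³ − 13x² − 10x − 6) ÷ lead(D) = −6x⁶ ÷ −3x = 2x⁵. Subtract (2x⁵)·D = −6x⁶ − 2x⁵. Remainder: −24x⁵ + 7x⁴ + 29x³ − 13x² − 10x − 6.
Step 3: lead(−24x⁵ + 7x⁴ + 29x³ − 13x² − 10x − 6) ÷ lead(D) = −24x⁵ ÷ −3x = 8x⁴. Subtract (8x⁴)·D = −24x⁵ − 8x⁴. Remainder: 15x⁴ + 29x³ − 13x² − 10x − 6.
Step 4: lead(15x⁴ + 29x³ − 13x² − 10x − 6) ÷ lead(D) = 15x⁴ ÷ −3x = −5x³. Subtract (−5x³)·D = 15x⁴ + 5x³. Remainder: 24x³ − 13x² − 10x − 6.
Step 5: lead(24x³ − 13x² − 10x − 6) ÷ lead(D) = 24x³ ÷ −3x = −8x². Subtract (−8x²)·D = 24x³ + 8x². Remainder: −21x² − 10x − 6.
Step 6: lead(−21x² − 10x − 6) ÷ lead(D) = −21x² ÷ −3x = 7x. Subtract (7x)·D = −21x² − 7x. Remainder: −3x − 6.
Step 7: lead(−3x − 6) ÷ lead(D) = −3x ÷ −3x = 1. Subtract (1)·D = −3x − 1. Remainder: −5.

Q(x) = 5x⁶ + 2x⁵ + 8x⁴ − 5x³ − 8x² + 7x + 1; R(x) = −5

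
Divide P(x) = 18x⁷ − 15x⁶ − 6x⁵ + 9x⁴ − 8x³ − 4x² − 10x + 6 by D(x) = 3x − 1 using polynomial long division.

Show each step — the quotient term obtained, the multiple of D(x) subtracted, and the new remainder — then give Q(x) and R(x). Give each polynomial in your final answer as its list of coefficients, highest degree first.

Q = [6, -3, -3, 2, -2, -2, -4]; R = [2]

Step 1: lead(18x⁷ − 15x⁶ − 6x⁵ + 9x⁴ − 8x³ − 4x² − 10x + 6) ÷ lead(D) = 18x⁷ ÷ 3x = 6x⁶. Subtract (6x⁶)·D = 18x⁷ − 6x⁶. Remainder: −9x⁶ − 6x⁵ + 9x⁴ − 8x³ − 4x² − 10x + 6.
Step 2: lead(−9x⁶ − 6x⁵ + 9x⁴ − 8x³ − 4x² − 10x + 6) ÷ lead(D) = −9x⁶ ÷ 3x = −3x⁵. Subtract (−3x⁵)·D = −9x⁶ + 3x⁵. Remainder: −9x⁵ + 9x⁴ − 8x³ − 4x² − 10x + 6.
Step 3: lead(−9x⁵ + 9x⁴ − 8x³ − 4x² − 10x + 6) ÷ lead(D) = −9x⁵ ÷ 3x = −3x⁴. Subtract (−3x⁴)·D = −9x⁵ + 3x⁴. Remainder: 6x⁴ − 8x³ − 4x² − 10x + 6.
Step 4: lead(6x⁴ − 8x³ − 4x² − 10x + 6) ÷ lead(D) = 6x⁴ ÷ 3x = 2x³. Subtract (2x³)·D = 6x⁴ − 2x³. Remainder: −6x³ − 4x² − 10x + 6.
Step 5: lead(−6x³ − 4x² − 10x + 6) ÷ lead(D) = −6x³ ÷ 3x = −2x². Subtract (−2x²)·D = −6x³ + 2x². Remainder: −6x² − 10x + 6.
Step 6: lead(−6x² − 10x + 6) ÷ lead(D) = −6x² ÷ 3x = −2x. Subtract (−2x)·D = −6x² + 2x. Remainder: −12x + 6.
Step 7: lead(−12x + 6) ÷ lead(D) = −12x ÷ 3x = −4. Subtract (−4)·D = −12x + 4. Remainder: 2.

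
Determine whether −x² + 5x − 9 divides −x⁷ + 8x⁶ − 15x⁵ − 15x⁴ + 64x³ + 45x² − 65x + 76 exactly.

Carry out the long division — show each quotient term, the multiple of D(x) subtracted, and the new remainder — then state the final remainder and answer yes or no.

R(x) = −7x + 4, so D(x) is not a factor of P(x). no

Step 1: lead(−x⁷ + 8x⁶ − 15x⁵ − 15x⁴ + 64x³ + 45x² − 65x + 76) ÷ lead(D) = −x⁷ ÷ −x² = x⁵. Subtract (x⁵)·D = −x⁷ + 5x⁶ − 9x⁵. Remainder: 3x⁶ − 6x⁵ − 15x⁴ + 64x³ + 45x² − 65x + 76.
Step 2: lead(3x⁶ − 6x⁵ − 15x⁴ + 64x³ + 45x² − 65x + 76) ÷ lead(D) = 3x⁶ ÷ −x² = −3x⁴. Subtract (−3x⁴)·D = 3x⁶ − 15x⁵ + 27x⁴. Remainder: 9x⁵ − 42x⁴ + 64x³ + 45x² − 65x + 76.
Step 3: lead(9x⁵ − 42x⁴ + 64x³ + 45x² − 65x + 76) ÷ lead(D) = 9x⁵ ÷ −x² = −9x³. Subtract (−9x³)·D = 9x⁵ − 45x⁴ + 81x³. Remainder: 3x⁴ − 17x³ + 45x² − 65x + 76.
Step 4: lead(3x⁴ − 17x³ + 45x² − 65x + 76) ÷ lead(D) = 3x⁴ ÷ −x² = −3x². Subtract (−3x²)·D = 3x⁴ − 15x³ + 27x². Remainder: −2x³ + 18x² − 65x + 76.
Step 5: lead(−2x³ + 18x² − 65x + 76) ÷ lead(D) = −2x³ ÷ −x² = 2x. Subtract (2x)·D = −2x³ + 10x² − 18x. Remainder: 8x² − 47x + 76.
Step 6: lead(8x² − 47x + 76) ÷ lead(D) = 8x² ÷ −x² = −8. Subtract (−8)·D = 8x² − 40x + 72. Remainder: −7x + 4.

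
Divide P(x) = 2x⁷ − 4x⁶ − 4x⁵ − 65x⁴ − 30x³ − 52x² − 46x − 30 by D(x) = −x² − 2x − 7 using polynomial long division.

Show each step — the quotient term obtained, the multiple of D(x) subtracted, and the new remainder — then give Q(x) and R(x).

Q(x) = −2x⁵ + 8x⁴ + 2x³ + 5x² + 6x + 5; R(x) = 6x + 5

Step 1: lead(2x⁷ − 4x⁶ − 4x⁵ − 65x⁴ − 30x³ − 52x² − 46x − 30) ÷ lead(D) = 2x⁷ ÷ −x² = −2x⁵. Subtract (−2x⁵)·D = 2x⁷ + 4x⁶ + 14x⁵. Remainder: −8x⁶ − 18x⁵ − 65x⁴ − 30x³ − 52x² − 46x − 30.
Step 2: lead(−8x⁶ − 18x⁵ − 65x⁴ − 30x³ − 52x² − 46x − 30) ÷ lead(D) = −8x⁶ ÷ −x² = 8x⁴. Subtract (8x⁴)·D = −8x⁶ − 16x⁵ − 56x⁴. Remainder: −2x⁵ − 9x⁴ − 30x³ − 52x² − 46x − 30.
Step 3: lead(−2x⁵ − 9x⁴ − 30x³ − 52x² − 46x − 30) ÷ lead(D) = −2x⁵ ÷ −x² = 2x³. Subtract (2x³)·D = −2x⁵ − 4x⁴ − 14x³. Remainder: −5x⁴ − 16x³ − 52x² − 46x − 30.
Step 4: lead(−5x⁴ − 16x³ − 52x² − 46x − 30) ÷ lead(D) = −5x⁴ ÷ −x² = 5x². Subtract (5x²)·D = −5x⁴ − 10x³ − 35x². Remainder: −6x³ − 17x² − 46x − 30.
Step 5: lead(−6x³ − 17x² − 46x − 30) ÷ lead(D) = −6x³ ÷ −x² = 6x. Subtract (6x)·D = −6x³ − 12x² − 42x. Remainder: −5x² − 4x − 30.
Step 6: lead(−5x² − 4x − 30) ÷ lead(D) = −5x² ÷ −x² = 5. Subtract (5)·D = −5x² − 10x − 35. Remainder: 6x + 5.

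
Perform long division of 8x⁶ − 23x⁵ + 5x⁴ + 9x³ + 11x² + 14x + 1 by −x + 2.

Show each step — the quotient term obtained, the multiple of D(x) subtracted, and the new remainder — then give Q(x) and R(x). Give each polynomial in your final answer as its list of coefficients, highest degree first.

Q = [-8, 7, 9, 9, 7, 0]; R = [1]

Step 1: lead(8x⁶ − 23x⁵ + 5x⁴ + 9x³ + 11x² + 14x + 1) ÷ lead(D) = 8x⁶ ÷ −x = −8x⁵. Subtract (−8x⁵)·D = 8x⁶ − 16x⁵. Remainder: −7x⁵ + 5x⁴ + 9x³ + 11x² + 14x + 1.
Step 2: lead(−7x⁵ + 5x⁴ + 9x³ + 11x² + 14x + 1) ÷ lead(D) = −7x⁵ ÷ −x = 7x⁴. Subtract (7x⁴)·D = −7x⁵ + 14x⁴. Remainder: −9x⁴ + 9x³ + 11x² + 14x + 1.
Step 3: lead(−9x⁴ + 9x³ + 11x² + 14x + 1) ÷ lead(D) = −9x⁴ ÷ −x = 9x³. Subtract (9x³)·D = −9x⁴ + 18x³. Remainder: −9x³ + 11x² + 14x + 1.
Step 4: lead(−9x³ + 11x² + 14x + 1) ÷ lead(D) = −9x³ ÷ −x = 9x². Subtract (9x²)·D = −9x³ + 18x². Remainder: −7x² + 14x + 1.
Step 5: lead(−7x² + 14x + 1) ÷ lead(D) = −7x² ÷ −x = 7x. Subtract (7x)·D = −7x² + 14x. Remainder: 1.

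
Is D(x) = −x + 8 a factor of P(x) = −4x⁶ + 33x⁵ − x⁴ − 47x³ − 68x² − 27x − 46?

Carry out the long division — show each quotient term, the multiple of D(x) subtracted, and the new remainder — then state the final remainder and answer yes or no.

Step 1: lead(−4x⁶ + 33x⁵ − x⁴ − 47x³ − 68x² − 27x − 46) ÷ lead(D) = −4x⁶ ÷ −x = 4x⁵. Subtract (4x⁵)·D = −4x⁶ + 32x⁵. Remainder: x⁵ − x⁴ − 47x³ − 68x² − 27x − 46.
Step 2: lead(x⁵ − x⁴ − 47x³ − 68x² − 27x − 46) ÷ lead(D) = x⁵ ÷ −x = −x⁴. Subtract (−x⁴)·D = x⁵ − 8x⁴. Remainder: 7x⁴ − 47x³ − 68x² − 27x − 46.
Step 3: lead(7x⁴ − 47x³ − 68x² − 27x − 46) ÷ lead(D) = 7x⁴ ÷ −x = −7x³. Subtract (−7x³)·D = 7x⁴ − 56x³. Remainder: 9x³ − 68x² − 27x − 46.
Step 4: lead(9x³ − 68x² − 27x − 46) ÷ lead(D) = 9x³ ÷ −x = −9x². Subtract (−9x²)·D = 9x³ − 72x². Remainder: 4x² − 27x − 46.
Step 5: lead(4x² − 27x − 46) ÷ lead(D) = 4x² ÷ −x = −4x. Subtract (−4x)·D = 4x² − 32x. Remainder: 5x − 46.
Step 6: lead(5x − 46) ÷ lead(D) = 5x ÷ −x = −5. Subtract (−5)·D = 5x − 40. Remainder: −6.

R(x) = −6, so D(x) is not a factor of P(x). no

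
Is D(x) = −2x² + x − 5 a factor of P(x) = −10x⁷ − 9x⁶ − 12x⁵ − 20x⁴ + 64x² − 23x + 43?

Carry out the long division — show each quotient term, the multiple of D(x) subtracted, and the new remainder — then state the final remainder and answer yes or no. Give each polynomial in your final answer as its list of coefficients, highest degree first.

R = [3], so D(x) is not a factor of P(x). no

Step 1: lead(−10x⁷ − 9x⁶ − 12x⁵ − 20x⁴ + 64x² − 23x + 43) ÷ lead(D) = −10x⁷ ÷ −2x² = 5x⁵. Subtract (5x⁵)·D = −10x⁷ + 5x⁶ − 25x⁵. Remainder: −14x⁶ + 13x⁵ − 20x⁴ + 64x² − 23x + 43.
Step 2: lead(−14x⁶ + 13x⁵ − 20x⁴ + 64x² − 23x + 43) ÷ lead(D) = −14x⁶ ÷ −2x² = 7x⁴. Subtract (7x⁴)·D = −14x⁶ + 7x⁵ − 35x⁴. Remainder: 6x⁵ + 15x⁴ + 64x² − 23x + 43.
Step 3: lead(6x⁵ + 15x⁴ + 64x² − 23x + 43) ÷ lead(D) = 6x⁵ ÷ −2x² = −3x³. Subtract (−3x³)·D = 6x⁵ − 3x⁴ + 15x³. Remainder: 18x⁴ − 15x³ + 64x² − 23x + 43.
Step 4: lead(18x⁴ − 15x³ + 64x² − 23x + 43) ÷ lead(D) = 18x⁴ ÷ −2x² = −9x². Subtract (−9x²)·D = 18x⁴ − 9x³ + 45x². Remainder: −6x³ + 19x² − 23x + 43.
Step 5: lead(−6x³ + 19x² − 23x + 43) ÷ lead(D) = −6x³ ÷ −2x² = 3x. Subtract (3x)·D = −6x³ + 3x² − 15x. Remainder: 16x² − 8x + 43.
Step 6: lead(16x² − 8x + 43) ÷ lead(D) = 16x² ÷ −2x² = −8. Subtract (−8)·D = 16x² − 8x + 40. Remainder: 3.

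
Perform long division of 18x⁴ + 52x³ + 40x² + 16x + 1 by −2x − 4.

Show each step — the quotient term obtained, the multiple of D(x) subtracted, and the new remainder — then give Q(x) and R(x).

Step 1: lead(18x⁴ + 52x³ + 40x² + 16x + 1) ÷ lead(D) = 18x⁴ ÷ −2x = −9x³. Subtract (−9x³)·D = 18x⁴ + 36x³. Remainder: 16x³ + 40x² + 16x + 1.
Step 2: lead(16x³ + 40x² + 16x + 1) ÷ lead(D) = 16x³ ÷ −2x = −8x². Subtract (−8x²)·D = 16x³ + 32x². Remainder: 8x² + 16x + 1.
Step 3: lead(8x² + 16x + 1) ÷ lead(D) = 8x² ÷ −2x = −4x. Subtract (−4x)·D = 8x² + 16x. Remainder: 1.

Q(x) = −9x³ − 8x² − 4x; R(x) = 1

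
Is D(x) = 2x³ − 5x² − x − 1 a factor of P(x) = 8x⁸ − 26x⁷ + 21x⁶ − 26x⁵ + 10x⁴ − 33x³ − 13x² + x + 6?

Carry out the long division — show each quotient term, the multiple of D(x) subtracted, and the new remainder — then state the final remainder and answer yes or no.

Step 1: lead(8x⁸ − 26x⁷ + 21x⁶ − 26x⁵ + 10x⁴ − 33x³ − 13x² + x + 6) ÷ lead(D) = 8x⁸ ÷ 2x³ = 4x⁵. Subtract (4x⁵)·D = 8x⁸ − 20x⁷ − 4x⁶ − 4x⁵. Remainder: −6x⁷ + 25x⁶ − 22x⁵ + 10x⁴ − 33x³ − 13x² + x + 6.
Step 2: lead(−6x⁷ + 25x⁶ − 22x⁵ + 10x⁴ − 33x³ − 13x² + x + 6) ÷ lead(D) = −6x⁷ ÷ 2x³ = −3x⁴. Subtract (−3x⁴)·D = −6x⁷ + 15x⁶ + 3x⁵ + 3x⁴. Remainder: 10x⁶ − 25x⁵ + 7x⁴ − 33x³ − 13x² + x + 6.
Step 3: lead(10x⁶ − 25x⁵ + 7x⁴ − 33x³ − 13x² + x + 6) ÷ lead(D) = 10x⁶ ÷ 2x³ = 5x³. Subtract (5x³)·D = 10x⁶ − 25x⁵ − 5x⁴ − 5x³. Remainder: 12x⁴ − 28x³ − 13x² + x + 6.
Step 4: lead(12x⁴ − 28x³ − 13x² + x + 6) ÷ lead(D) = 12x⁴ ÷ 2x³ = 6x. Subtract (6x)·D = 12x⁴ − 30x³ − 6x² − 6x. Remainder: 2x³ − 7x² + 7x + 6.
Step 5: lead(2x³ − 7x² + 7x + 6) ÷ lead(D) = 2x³ ÷ 2x³ = 1. Subtract (1)·D = 2x³ − 5x² − x − 1. Remainder: −2x² + 8x + 7.

R(x) = −2x² + 8x + 7, so D(x) is not a factor of P(x). no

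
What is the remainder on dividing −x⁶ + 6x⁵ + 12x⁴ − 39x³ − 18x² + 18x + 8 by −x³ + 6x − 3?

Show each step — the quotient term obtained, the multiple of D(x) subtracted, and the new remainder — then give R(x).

R(x) = 8

Step 1: lead(−x⁶ + 6x⁵ + 12x⁴ − 39x³ − 18x² + 18x + 8) ÷ lead(D) = −x⁶ ÷ −x³ = x³. Subtract (x³)·D = −x⁶ + 6x⁴ − 3x³. Remainder: 6x⁵ + 6x⁴ − 36x³ − 18x² + 18x + 8.
Step 2: lead(6x⁵ + 6x⁴ − 36x³ − 18x² + 18x + 8) ÷ lead(D) = 6x⁵ ÷ −x³ = −6x². Subtract (−6x²)·D = 6x⁵ − 36x³ + 18x². Remainder: 6x⁴ − 36x² + 18x + 8.
Step 3: lead(6x⁴ − 36x² + 18x + 8) ÷ lead(D) = 6x⁴ ÷ −x³ = −6x. Subtract (−6x)·D = 6x⁴ − 36x² + 18x. Remainder: 8.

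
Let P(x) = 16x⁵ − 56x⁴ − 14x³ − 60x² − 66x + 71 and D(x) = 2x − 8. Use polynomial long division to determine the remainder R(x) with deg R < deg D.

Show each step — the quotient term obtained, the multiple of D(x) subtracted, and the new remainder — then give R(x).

Step 1: lead(16x⁵ − 56x⁴ − 14x³ − 60x² − 66x + 71) ÷ lead(D) = 16x⁵ ÷ 2x = 8x⁴. Subtract (8x⁴)·D = 16x⁵ − 64x⁴. Remainder: 8x⁴ − 14x³ − 60x² − 66x + 71.
Step 2: lead(8x⁴ − 14x³ − 60x² − 66x + 71) ÷ lead(D) = 8x⁴ ÷ 2x = 4x³. Subtract (4x³)·D = 8x⁴ − 32x³. Remainder: 18x³ − 60x² − 66x + 71.
Step 3: lead(18x³ − 60x² − 66x + 71) ÷ lead(D) = 18x³ ÷ 2x = 9x². Subtract (9x²)·D = 18x³ − 72x². Remainder: 12x² − 66x + 71.
Step 4: lead(12x² − 66x + 71) ÷ lead(D) = 12x² ÷ 2x = 6x. Subtract (6x)·D = 12x² − 48x. Remainder: −18x + 71.
Step 5: lead(−18x + 71) ÷ lead(D) = −18x ÷ 2x = −9. Subtract (−9)·D = −18x + 72. Remainder: −1.

R(x) = −1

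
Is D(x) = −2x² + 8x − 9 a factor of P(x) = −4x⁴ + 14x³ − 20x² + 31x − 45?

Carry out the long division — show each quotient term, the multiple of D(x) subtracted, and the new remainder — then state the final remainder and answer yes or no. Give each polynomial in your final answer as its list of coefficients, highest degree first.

Step 1: lead(−4x⁴ + 14x³ − 20x² + 31x − 45) ÷ lead(D) = −4x⁴ ÷ −2x² = 2x². Subtract (2x²)·D = −4x⁴ + 16x³ − 18x². Remainder: −2x³ − 2x² + 31x − 45.
Step 2: lead(−2x³ − 2x² + 31x − 45) ÷ lead(D) = −2x³ ÷ −2x² = x. Subtract (x)·D = −2x³ + 8x² − 9x. Remainder: −10x² + 40x − 45.
Step 3: lead(−10x² + 40x − 45) ÷ lead(D) = −10x² ÷ −2x² = 5. Subtract (5)·D = −10x² + 40x − 45. Remainder: 0.

R = [0], so D(x) is a factor of P(x). yes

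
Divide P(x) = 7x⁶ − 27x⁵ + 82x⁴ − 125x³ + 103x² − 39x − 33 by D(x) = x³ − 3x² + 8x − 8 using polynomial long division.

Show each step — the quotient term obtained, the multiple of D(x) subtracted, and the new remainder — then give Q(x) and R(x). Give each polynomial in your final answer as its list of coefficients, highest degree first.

Q = [7, -6, 8, 3]; R = [1, -9]

Step 1: lead(7x⁶ − 27x⁵ + 82x⁴ − 125x³ + 103x² − 39x − 33) ÷ lead(D) = 7x⁶ ÷ x³ = 7x³. Subtract (7x³)·D = 7x⁶ − 21x⁵ + 56x⁴ − 56x³. Remainder: −6x⁵ + 26x⁴ − 69x³ + 103x² − 39x − 33.
Step 2: lead(−6x⁵ + 26x⁴ − 69x³ + 103x² − 39x − 33) ÷ lead(D) = −6x⁵ ÷ x³ = −6x². Subtract (−6x²)·D = −6x⁵ + 18x⁴ − 48x³ + 48x². Remainder: 8x⁴ − 21x³ + 55x² − 39x − 33.
Step 3: lead(8x⁴ − 21x³ + 55x² − 39x − 33) ÷ lead(D) = 8x⁴ ÷ x³ = 8x. Subtract (8x)·D = 8x⁴ − 24x³ + 64x² − 64x. Remainder: 3x³ − 9x² + 25x − 33.
Step 4: lead(3x³ − 9x² + 25x − 33) ÷ lead(D) = 3x³ ÷ x³ = 3. Subtract (3)·D = 3x³ − 9x² + 24x − 24. Remainder: x − 9.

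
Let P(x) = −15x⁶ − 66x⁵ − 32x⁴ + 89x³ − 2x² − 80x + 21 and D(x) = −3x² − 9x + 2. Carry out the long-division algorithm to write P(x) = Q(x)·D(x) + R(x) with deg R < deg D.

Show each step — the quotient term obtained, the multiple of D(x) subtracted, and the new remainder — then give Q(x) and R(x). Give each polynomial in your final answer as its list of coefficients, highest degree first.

Step 1: lead(−15x⁶ − 66x⁵ − 32x⁴ + 89x³ − 2x² − 80x + 21) ÷ lead(D) = −15x⁶ ÷ −3x² = 5x⁴. Subtract (5x⁴)·D = −15x⁶ − 45x⁵ + 10x⁴. Remainder: −21x⁵ − 42x⁴ + 89x³ − 2x² − 80x + 21.
Step 2: lead(−21x⁵ − 42x⁴ + 89x³ − 2x² − 80x + 21) ÷ lead(D) = −21x⁵ ÷ −3x² = 7x³. Subtract (7x³)·D = −21x⁵ − 63x⁴ + 14x³. Remainder: 21x⁴ + 75x³ − 2x² − 80x + 21.
Step 3: lead(21x⁴ + 75x³ − 2x² − 80x + 21) ÷ lead(D) = 21x⁴ ÷ −3x² = −7x². Subtract (−7x²)·D = 21x⁴ + 63x³ − 14x². Remainder: 12x³ + 12x² − 80x + 21.
Step 4: lead(12x³ + 12x² − 80x + 21) ÷ lead(D) = 12x³ ÷ −3x² = −4x. Subtract (−4x)·D = 12x³ + 36x² − 8x. Remainder: −24x² − 72x + 21.
Step 5: lead(−24x² − 72x + 21) ÷ lead(D) = −24x² ÷ −3x² = 8. Subtract (8)·D = −24x² − 72x + 16. Remainder: 5.

Q = [5, 7, -7, -4, 8]; R = [5]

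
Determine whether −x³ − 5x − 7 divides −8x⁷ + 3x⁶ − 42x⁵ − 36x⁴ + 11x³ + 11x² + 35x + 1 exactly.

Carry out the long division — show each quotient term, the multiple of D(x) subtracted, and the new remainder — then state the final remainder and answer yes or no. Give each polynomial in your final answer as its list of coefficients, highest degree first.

R = [1], so D(x) is not a factor of P(x). no

Step 1: lead(−8x⁷ + 3x⁶ − 42x⁵ − 36x⁴ + 11x³ + 11x² + 35x + 1) ÷ lead(D) = −8x⁷ ÷ −x³ = 8x⁴. Subtract (8x⁴)·D = −8x⁷ − 40x⁵ − 56x⁴. Remainder: 3x⁶ − 2x⁵ + 20x⁴ + 11x³ + 11x² + 35x + 1.
Step 2: lead(3x⁶ − 2x⁵ + 20x⁴ + 11x³ + 11x² + 35x + 1) ÷ lead(D) = 3x⁶ ÷ −x³ = −3x³. Subtract (−3x³)·D = 3x⁶ + 15x⁴ + 21x³. Remainder: −2x⁵ + 5x⁴ − 10x³ + 11x² + 35x + 1.
Step 3: lead(−2x⁵ + 5x⁴ − 10x³ + 11x² + 35x + 1) ÷ lead(D) = −2x⁵ ÷ −x³ = 2x². Subtract (2x²)·D = −2x⁵ − 10x³ − 14x². Remainder: 5x⁴ + 25x² + 35x + 1.
Step 4: lead(5x⁴ + 25x² + 35x + 1) ÷ lead(D) = 5x⁴ ÷ −x³ = −5x. Subtract (−5x)·D = 5x⁴ + 25x² + 35x. Remainder: 1.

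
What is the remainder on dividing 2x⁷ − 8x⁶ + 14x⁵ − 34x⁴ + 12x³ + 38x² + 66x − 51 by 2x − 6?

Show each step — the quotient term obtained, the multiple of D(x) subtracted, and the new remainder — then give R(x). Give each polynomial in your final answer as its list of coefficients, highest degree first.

R = [3]

Step 1: lead(2x⁷ − 8x⁶ + 14x⁵ − 34x⁴ + 12x³ + 38x² + 66x − 51) ÷ lead(D) = 2x⁷ ÷ 2x = x⁶. Subtract (x⁶)·D = 2x⁷ − 6x⁶. Remainder: −2x⁶ + 14x⁵ − 34x⁴ + 12x³ + 38x² + 66x − 51.
Step 2: lead(−2x⁶ + 14x⁵ − 34x⁴ + 12x³ + 38x² + 66x − 51) ÷ lead(D) = −2x⁶ ÷ 2x = −x⁵. Subtract (−x⁵)·D = −2x⁶ + 6x⁵. Remainder: 8x⁵ − 34x⁴ + 12x³ + 38x² + 66x − 51.
Step 3: lead(8x⁵ − 34x⁴ + 12x³ + 38x² + 66x − 51) ÷ lead(D) = 8x⁵ ÷ 2x = 4x⁴. Subtract (4x⁴)·D = 8x⁵ − 24x⁴. Remainder: −10x⁴ + 12x³ + 38x² + 66x − 51.
Step 4: lead(−10x⁴ + 12x³ + 38x² + 66x − 51) ÷ lead(D) = −10x⁴ ÷ 2x = −5x³. Subtract (−5x³)·D = −10x⁴ + 30x³. Remainder: −18x³ + 38x² + 66x − 51.
Step 5: lead(−18x³ + 38x² + 66x − 51) ÷ lead(D) = −18x³ ÷ 2x = −9x². Subtract (−9x²)·D = −18x³ + 54x². Remainder: −16x² + 66x − 51.
Step 6: lead(−16x² + 66x − 51) ÷ lead(D) = −16x² ÷ 2x = −8x. Subtract (−8x)·D = −16x² + 48x. Remainder: 18x − 51.
Step 7: lead(18x − 51) ÷ lead(D) = 18x ÷ 2x = 9. Subtract (9)·D = 18x − 54. Remainder: 3.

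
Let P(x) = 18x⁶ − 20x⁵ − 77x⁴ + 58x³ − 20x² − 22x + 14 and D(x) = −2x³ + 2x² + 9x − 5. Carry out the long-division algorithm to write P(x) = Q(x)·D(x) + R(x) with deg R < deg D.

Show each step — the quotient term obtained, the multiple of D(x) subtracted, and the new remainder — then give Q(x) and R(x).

Step 1: lead(18x⁶ − 20x⁵ − 77x⁴ + 58x³ − 20x² − 22x + 14) ÷ lead(D) = 18x⁶ ÷ −2x³ = −9x³. Subtract (−9x³)·D = 18x⁶ − 18x⁵ − 81x⁴ + 45x³. Remainder: −2x⁵ + 4x⁴ + 13x³ − 20x² − 22x + 14.
Step 2: lead(−2x⁵ + 4x⁴ + 13x³ − 20x² − 22x + 14) ÷ lead(D) = −2x⁵ ÷ −2x³ = x². Subtract (x²)·D = −2x⁵ + 2x⁴ + 9x³ − 5x². Remainder: 2x⁴ + 4x³ − 15x² − 22x + 14.
Step 3: lead(2x⁴ + 4x³ − 15x² − 22x + 14) ÷ lead(D) = 2x⁴ ÷ −2x³ = −x. Subtract (−x)·D = 2x⁴ − 2x³ − 9x² + 5x. Remainder: 6x³ − 6x² − 27x + 14.
Step 4: lead(6x³ − 6x² − 27x + 14) ÷ lead(D) = 6x³ ÷ −2x³ = −3. Subtract (−3)·D = 6x³ − 6x² − 27x + 15. Remainder: −1.

Q(x) = −9x³ + x² − x − 3; R(x) = −1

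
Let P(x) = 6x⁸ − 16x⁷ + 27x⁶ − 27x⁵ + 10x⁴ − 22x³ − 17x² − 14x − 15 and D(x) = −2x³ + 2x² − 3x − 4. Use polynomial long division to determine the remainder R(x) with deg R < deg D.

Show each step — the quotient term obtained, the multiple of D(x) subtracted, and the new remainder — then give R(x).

R(x) = 9

Step 1: lead(6x⁸ − 16x⁷ + 27x⁶ − 27x⁵ + 10x⁴ − 22x³ − 17x² − 14x − 15) ÷ lead(D) = 6x⁸ ÷ −2x³ = −3x⁵. Subtract (−3x⁵)·D = 6x⁸ − 6x⁷ + 9x⁶ + 12x⁵. Remainder: −10x⁷ + 18x⁶ − 39x⁵ + 10x⁴ − 22x³ − 17x² − 14x − 15.
Step 2: lead(−10x⁷ + 18x⁶ − 39x⁵ + 10x⁴ − 22x³ − 17x² − 14x − 15) ÷ lead(D) = −10x⁷ ÷ −2x³ = 5x⁴. Subtract (5x⁴)·D = −10x⁷ + 10x⁶ − 15x⁵ − 20x⁴. Remainder: 8x⁶ − 24x⁵ + 30x⁴ − 22x³ − 17x² − 14x − 15.
Step 3: lead(8x⁶ − 24x⁵ + 30x⁴ − 22x³ − 17x² − 14x − 15) ÷ lead(D) = 8x⁶ ÷ −2x³ = −4x³. Subtract (−4x³)·D = 8x⁶ − 8x⁵ + 12x⁴ + 16x³. Remainder: −16x⁵ + 18x⁴ − 38x³ − 17x² − 14x − 15.
Step 4: lead(−16x⁵ + 18x⁴ − 38x³ − 17x² − 14x − 15) ÷ lead(D) = −16x⁵ ÷ −2x³ = 8x². Subtract (8x²)·D = −16x⁵ + 16x⁴ − 24x³ − 32x². Remainder: 2x⁴ − 14x³ + 15x² − 14x − 15.
Step 5: lead(2x⁴ − 14x³ + 15x² − 14x − 15) ÷ lead(D) = 2x⁴ ÷ −2x³ = −x. Subtract (−x)·D = 2x⁴ − 2x³ + 3x² + 4x. Remainder: −12x³ + 12x² − 18x − 15.
Step 6: lead(−12x³ + 12x² − 18x − 15) ÷ lead(D) = −12x³ ÷ −2x³ = 6. Subtract (6)·D = −12x³ + 12x² − 18x − 24. Remainder: 9.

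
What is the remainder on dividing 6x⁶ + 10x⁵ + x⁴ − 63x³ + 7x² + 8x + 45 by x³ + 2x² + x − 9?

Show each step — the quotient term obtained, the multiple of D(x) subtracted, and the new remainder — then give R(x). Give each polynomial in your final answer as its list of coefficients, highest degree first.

R = [4, 0]

Step 1: lead(6x⁶ + 10x⁵ + x⁴ − 63x³ + 7x² + 8x + 45) ÷ lead(D) = 6x⁶ ÷ x³ = 6x³. Subtract (6x³)·D = 6x⁶ + 12x⁵ + 6x⁴ − 54x³. Remainder: −2x⁵ − 5x⁴ − 9x³ + 7x² + 8x + 45.
Step 2: lead(−2x⁵ − 5x⁴ − 9x³ + 7x² + 8x + 45) ÷ lead(D) = −2x⁵ ÷ x³ = −2x². Subtract (−2x²)·D = −2x⁵ − 4x⁴ − 2x³ + 18x². Remainder: −x⁴ − 7x³ − 11x² + 8x + 45.
Step 3: lead(−x⁴ − 7x³ − 11x² + 8x + 45) ÷ lead(D) = −x⁴ ÷ x³ = −x. Subtract (−x)·D = −x⁴ − 2x³ − x² + 9x. Remainder: −5x³ − 10x² − x + 45.
Step 4: lead(−5x³ − 10x² − x + 45) ÷ lead(D) = −5x³ ÷ x³ = −5. Subtract (−5)·D = −5x³ − 10x² − 5x + 45. Remainder: 4x.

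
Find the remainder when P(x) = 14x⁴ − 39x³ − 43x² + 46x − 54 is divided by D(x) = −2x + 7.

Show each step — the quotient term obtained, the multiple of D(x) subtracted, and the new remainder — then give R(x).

R(x) = 9

Step 1: lead(14x⁴ − 39x³ − 43x² + 46x − 54) ÷ lead(D) = 14x⁴ ÷ −2x = −7x³. Subtract (−7x³)·D = 14x⁴ − 49x³. Remainder: 10x³ − 43x² + 46x − 54.
Step 2: lead(10x³ − 43x² + 46x − 54) ÷ lead(D) = 10x³ ÷ −2x = −5x². Subtract (−5x²)·D = 10x³ − 35x². Remainder: −8x² + 46x − 54.
Step 3: lead(−8x² + 46x − 54) ÷ lead(D) = −8x² ÷ −2x = 4x. Subtract (4x)·D = −8x² + 28x. Remainder: 18x − 54.
Step 4: lead(18x − 54) ÷ lead(D) = 18x ÷ −2x = −9. Subtract (−9)·D = 18x − 63. Remainder: 9.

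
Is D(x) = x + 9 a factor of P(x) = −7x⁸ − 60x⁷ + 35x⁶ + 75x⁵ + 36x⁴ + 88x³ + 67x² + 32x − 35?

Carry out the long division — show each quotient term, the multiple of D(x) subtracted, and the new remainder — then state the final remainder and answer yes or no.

R(x) = 1, so D(x) is not a factor of P(x). no

Step 1: lead(−7x⁸ − 60x⁷ + 35x⁶ + 75x⁵ + 36x⁴ + 88x³ + 67x² + 32x − 35) ÷ lead(D) = −7x⁸ ÷ x = −7x⁷. Subtract (−7x⁷)·D = −7x⁸ − 63x⁷. Remainder: 3x⁷ + 35x⁶ + 75x⁵ + 36x⁴ + 88x³ + 67x² + 32x − 35.
Step 2: lead(3x⁷ + 35x⁶ + 75x⁵ + 36x⁴ + 88x³ + 67x² + 32x − 35) ÷ lead(D) = 3x⁷ ÷ x = 3x⁶. Subtract (3x⁶)·D = 3x⁷ + 27x⁶. Remainder: 8x⁶ + 75x⁵ + 36x⁴ + 88x³ + 67x² + 32x − 35.
Step 3: lead(8x⁶ + 75x⁵ + 36x⁴ + 88x³ + 67x² + 32x − 35) ÷ lead(D) = 8x⁶ ÷ x = 8x⁵. Subtract (8x⁵)·D = 8x⁶ + 72x⁵. Remainder: 3x⁵ + 36x⁴ + 88x³ + 67x² + 32x − 35.
Step 4: lead(3x⁵ + 36x⁴ + 88x³ + 67x² + 32x − 35) ÷ lead(D) = 3x⁵ ÷ x = 3x⁴. Subtract (3x⁴)·D = 3x⁵ + 27x⁴. Remainder: 9x⁴ + 88x³ + 67x² + 32x − 35.
Step 5: lead(9x⁴ + 88x³ + 67x² + 32x − 35) ÷ lead(D) = 9x⁴ ÷ x = 9x³. Subtract (9x³)·D = 9x⁴ + 81x³. Remainder: 7x³ + 67x² + 32x − 35.
Step 6: lead(7x³ + 67x² + 32x − 35) ÷ lead(D) = 7x³ ÷ x = 7x². Subtract (7x²)·D = 7x³ + 63x². Remainder: 4x² + 32x − 35.
Step 7: lead(4x² + 32x − 35) ÷ lead(D) = 4x² ÷ x = 4x. Subtract (4x)·D = 4x² + 36x. Remainder: −4x − 35.
Step 8: lead(−4x − 35) ÷ lead(D) = −4x ÷ x = −4. Subtract (−4)·D = −4x − 36. Remainder: 1.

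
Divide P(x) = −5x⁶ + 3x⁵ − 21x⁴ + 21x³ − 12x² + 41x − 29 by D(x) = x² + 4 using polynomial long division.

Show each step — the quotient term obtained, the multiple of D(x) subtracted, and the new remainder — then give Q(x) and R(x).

Q(x) = −5x⁴ + 3x³ − x² + 9x − 8; R(x) = 5x + 3

Step 1: lead(−5x⁶ + 3x⁵ − 21x⁴ + 21x³ − 12x² + 41x − 29) ÷ lead(D) = −5x⁶ ÷ x² = −5x⁴. Subtract (−5x⁴)·D = −5x⁶ − 20x⁴. Remainder: 3x⁵ − x⁴ + 21x³ − 12x² + 41x − 29.
Step 2: lead(3x⁵ − x⁴ + 21x³ − 12x² + 41x − 29) ÷ lead(D) = 3x⁵ ÷ x² = 3x³. Subtract (3x³)·D = 3x⁵ + 12x³. Remainder: −x⁴ + 9x³ − 12x² + 41x − 29.
Step 3: lead(−x⁴ + 9x³ − 12x² + 41x − 29) ÷ lead(D) = −x⁴ ÷ x² = −x². Subtract (−x²)·D = −x⁴ − 4x². Remainder: 9x³ − 8x² + 41x − 29.
Step 4: lead(9x³ − 8x² + 41x − 29) ÷ lead(D) = 9x³ ÷ x² = 9x. Subtract (9x)·D = 9x³ + 36x. Remainder: −8x² + 5x − 29.
Step 5: lead(−8x² + 5x − 29) ÷ lead(D) = −8x² ÷ x² = −8. Subtract (−8)·D = −8x² − 32. Remainder: 5x + 3.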